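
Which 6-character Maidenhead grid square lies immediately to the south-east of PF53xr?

PF63aq

Longitude subsquare x = 23; +1 → 24, wraps to 0 = a, carry into square.
Longitude square 5; +1 → 6.
Latitude subsquare r = 17; −1 → 16 = q.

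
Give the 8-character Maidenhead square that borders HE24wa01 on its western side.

Longitude extended square 0; −1 → -1, wraps to 9, carry into subsquare.
Longitude subsquare w = 22; −1 → 21 = v.
The latitude characters are unchanged.

HE24va91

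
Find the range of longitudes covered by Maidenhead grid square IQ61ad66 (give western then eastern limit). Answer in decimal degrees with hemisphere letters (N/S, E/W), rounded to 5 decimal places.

7.95000° W, 7.94167° W

Field I=8, Q=16: +8·20° lon, +16·10° lat → SW at lon -20°, lat 70°.
Square 6, 1: +6·2° lon, +1·1° lat → SW at lon -8°, lat 71°.
Subsquare a=0, d=3: +0·0.0833333° lon, +3·0.0416667° lat → SW at lon -8°, lat 71.125°.
Extended square 6, 6: +6·0.00833333° lon, +6·0.00416667° lat → SW at lon -7.95°, lat 71.15°.
Cell spans 0.00833333° lon × 0.00416667° lat.
west 7.95000° W, east 7.94167° W.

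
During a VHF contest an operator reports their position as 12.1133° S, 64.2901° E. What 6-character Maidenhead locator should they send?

MH27dv

Offset from 180°W / 90°S: lon 244.2901°, lat 77.8867°.
Field: lon ⌊244.2901/20⌋ = 12 → M; lat ⌊77.8867/10⌋ = 7 → H.
Square: lon ⌊4.2901/2⌋ = 2; lat ⌊7.8867/1⌋ = 7.
Subsquare: lon ⌊0.2901/0.0833333⌋ = 3 → d; lat ⌊0.8867/0.0416667⌋ = 21 → v.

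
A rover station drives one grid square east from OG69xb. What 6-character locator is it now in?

OG79ab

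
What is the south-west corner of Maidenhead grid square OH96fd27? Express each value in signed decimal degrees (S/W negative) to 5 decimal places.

-13.84583, 118.43333

Field O=14, H=7: +14·20° lon, +7·10° lat → SW at lon 100°, lat -20°.
Square 9, 6: +9·2° lon, +6·1° lat → SW at lon 118°, lat -14°.
Subsquare f=5, d=3: +5·0.0833333° lon, +3·0.0416667° lat → SW at lon 118.417°, lat -13.875°.
Extended square 2, 7: +2·0.00833333° lon, +7·0.00416667° lat → SW at lon 118.433°, lat -13.8458°.
latitude -13.84583, longitude 118.43333.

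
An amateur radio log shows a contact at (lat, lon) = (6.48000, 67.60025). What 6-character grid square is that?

MJ36tl

Add 180° to longitude and 90° to latitude: 247.6003, 96.4800.
Field: 247.6003/20 → 12 → M, 96.4800/10 → 9 → J; chars MJ.
Square: 7.6003/2 → 3, 6.4800/1 → 6; chars 36.
Subsquare: 1.6003/0.0833333 → 19 → t, 0.4800/0.0416667 → 11 → l; chars tl.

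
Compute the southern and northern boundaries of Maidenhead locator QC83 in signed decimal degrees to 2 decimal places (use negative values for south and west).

-67.00, -66.00

Field Q=16, C=2: +16·20° lon, +2·10° lat → SW at lon 140°, lat -70°.
Square 8, 3: +8·2° lon, +3·1° lat → SW at lon 156°, lat -67°.
Cell spans 2° lon × 1° lat.
south -67.00, north -66.00.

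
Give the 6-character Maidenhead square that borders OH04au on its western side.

NH94xu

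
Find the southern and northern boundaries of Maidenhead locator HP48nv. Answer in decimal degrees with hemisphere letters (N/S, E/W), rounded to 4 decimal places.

Field H=7, P=15: +7·20° lon, +15·10° lat → SW at lon -40°, lat 60°.
Square 4, 8: +4·2° lon, +8·1° lat → SW at lon -32°, lat 68°.
Subsquare n=13, v=21: +13·0.0833333° lon, +21·0.0416667° lat → SW at lon -30.9167°, lat 68.875°.
Cell spans 0.0833333° lon × 0.0416667° lat.
south 68.8750° N, north 68.9167° N.

68.8750° N, 68.9167° N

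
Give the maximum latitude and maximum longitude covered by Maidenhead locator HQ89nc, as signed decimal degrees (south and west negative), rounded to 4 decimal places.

79.1250, -22.8333

Field H=7, Q=16: +7·20° lon, +16·10° lat → SW at lon -40°, lat 70°.
Square 8, 9: +8·2° lon, +9·1° lat → SW at lon -24°, lat 79°.
Subsquare n=13, c=2: +13·0.0833333° lon, +2·0.0416667° lat → SW at lon -22.9167°, lat 79.0833°.
Cell spans 0.0833333° lon × 0.0416667° lat. NE corner is SW corner plus one full cell.
latitude 79.1250, longitude -22.8333.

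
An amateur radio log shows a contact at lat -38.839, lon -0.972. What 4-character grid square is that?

Add 180° to longitude and 90° to latitude: 179.03, 51.16.
Field: lon ⌊179.03/20⌋ = 8 → I; lat ⌊51.16/10⌋ = 5 → F.
Square: lon ⌊19.03/2⌋ = 9; lat ⌊1.16/1⌋ = 1.

IF91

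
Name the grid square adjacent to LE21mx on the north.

LE22ma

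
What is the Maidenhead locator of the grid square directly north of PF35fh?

Latitude subsquare h = 7; +1 → 8 = i.
The longitude characters are unchanged.

PF35fi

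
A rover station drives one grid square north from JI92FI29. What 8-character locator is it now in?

Latitude extended square 9; +1 → 10, wraps to 0, carry into subsquare.
Latitude subsquare i = 8; +1 → 9 = j.
The longitude characters are unchanged.

JI92fj20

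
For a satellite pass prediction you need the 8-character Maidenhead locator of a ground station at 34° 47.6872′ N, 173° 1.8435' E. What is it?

RM64mt30

Add 180° to longitude and 90° to latitude: 353.03072, 124.79479.
Field: 353.03072/20 → 17 → R, 124.79479/10 → 12 → M; chars RM.
Square: 13.03072/2 → 6, 4.79479/1 → 4; chars 64.
Subsquare: 1.03072/0.0833333 → 12 → m, 0.79479/0.0416667 → 19 → t; chars mt.
Extended square: 0.03072/0.00833333 → 3, 0.00312/0.00416667 → 0; chars 30.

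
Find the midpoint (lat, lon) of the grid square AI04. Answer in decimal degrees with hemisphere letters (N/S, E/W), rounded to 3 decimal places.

Field A=0, I=8: +0·20° lon, +8·10° lat → SW at lon -180°, lat -10°.
Square 0, 4: +0·2° lon, +4·1° lat → SW at lon -180°, lat -6°.
Cell spans 2° lon × 1° lat. Centre is SW corner plus half of each.
latitude 5.500° S, longitude 179.000° W.

5.500° S, 179.000° W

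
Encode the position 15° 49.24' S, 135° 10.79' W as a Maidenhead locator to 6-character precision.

Shift to the Maidenhead origin (180°W, 90°S): lon 44.8202, lat 74.1793.
Field (20°×10°, letters A–R): 44.8202/20 → 2 → C, 74.1793/10 → 7 → H; chars CH.
Square (2°×1°, digits 0–9): 4.8202/2 → 2, 4.1793/1 → 4; chars 24.
Subsquare (5′×2.5′, letters a–x): 0.8202/0.0833333 → 9 → j, 0.1793/0.0416667 → 4 → e; chars je.

CH24je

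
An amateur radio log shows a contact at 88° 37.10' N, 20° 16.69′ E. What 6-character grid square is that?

KR08do

Offset from 180°W / 90°S: lon 200.2782°, lat 178.6183°.
Field: 200.2782/20 → 10 → K, 178.6183/10 → 17 → R; chars KR.
Square: 0.2782/2 → 0, 8.6183/1 → 8; chars 08.
Subsquare: 0.2782/0.0833333 → 3 → d, 0.6183/0.0416667 → 14 → o; chars do.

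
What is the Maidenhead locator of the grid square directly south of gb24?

Latitude square 4; −1 → 3.
The longitude characters are unchanged.

GB23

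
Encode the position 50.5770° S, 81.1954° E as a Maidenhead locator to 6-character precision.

ND09ok

Offset from 180°W / 90°S: lon 261.1954°, lat 39.4230°.
Field: 261.1954/20 → 13 → N, 39.4230/10 → 3 → D; chars ND.
Square: 1.1954/2 → 0, 9.4230/1 → 9; chars 09.
Subsquare: 1.1954/0.0833333 → 14 → o, 0.4230/0.0416667 → 10 → k; chars ok.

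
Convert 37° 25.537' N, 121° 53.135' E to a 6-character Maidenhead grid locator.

Shift to the Maidenhead origin (180°W, 90°S): lon 301.8856, lat 127.4256.
Field (20°×10°, letters A–R): lon ⌊301.8856/20⌋ = 15 → P; lat ⌊127.4256/10⌋ = 12 → M.
Square (2°×1°, digits 0–9): lon ⌊1.8856/2⌋ = 0; lat ⌊7.4256/1⌋ = 7.
Subsquare (5′×2.5′, letters a–x): lon ⌊1.8856/0.0833333⌋ = 22 → w; lat ⌊0.4256/0.0416667⌋ = 10 → k.

PM07wk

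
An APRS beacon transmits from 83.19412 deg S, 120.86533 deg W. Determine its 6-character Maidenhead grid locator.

CA96nt

Offset from 180°W / 90°S: lon 59.1347°, lat 6.8059°.
Field: lon ⌊59.1347/20⌋ = 2 → C; lat ⌊6.8059/10⌋ = 0 → A.
Square: lon ⌊19.1347/2⌋ = 9; lat ⌊6.8059/1⌋ = 6.
Subsquare: lon ⌊1.1347/0.0833333⌋ = 13 → n; lat ⌊0.8059/0.0416667⌋ = 19 → t.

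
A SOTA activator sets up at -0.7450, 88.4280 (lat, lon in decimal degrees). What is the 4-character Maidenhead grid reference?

Add 180° to longitude and 90° to latitude: 268.43, 89.25.
Field: lon ⌊268.43/20⌋ = 13 → N; lat ⌊89.25/10⌋ = 8 → I.
Square: lon ⌊8.43/2⌋ = 4; lat ⌊9.25/1⌋ = 9.

NI49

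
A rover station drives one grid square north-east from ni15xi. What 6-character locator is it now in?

NI25aj

Longitude subsquare x = 23; +1 → 24, wraps to 0 = a, carry into square.
Longitude square 1; +1 → 2.
Latitude subsquare i = 8; +1 → 9 = j.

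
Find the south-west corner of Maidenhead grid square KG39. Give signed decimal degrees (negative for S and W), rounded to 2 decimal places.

-21.00, 26.00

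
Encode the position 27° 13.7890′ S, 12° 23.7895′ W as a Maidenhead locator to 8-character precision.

Offset from 180°W / 90°S: lon 167.60351°, lat 62.77018°.
Field: lon ⌊167.60351/20⌋ = 8 → I; lat ⌊62.77018/10⌋ = 6 → G.
Square: lon ⌊7.60351/2⌋ = 3; lat ⌊2.77018/1⌋ = 2.
Subsquare: lon ⌊1.60351/0.0833333⌋ = 19 → t; lat ⌊0.77018/0.0416667⌋ = 18 → s.
Extended square: lon ⌊0.02018/0.00833333⌋ = 2; lat ⌊0.02018/0.00416667⌋ = 4.

IG32ts24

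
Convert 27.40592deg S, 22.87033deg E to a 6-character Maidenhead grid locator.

KG12ko

Add 180° to longitude and 90° to latitude: 202.8703, 62.5941.
Field: lon ⌊202.8703/20⌋ = 10 → K; lat ⌊62.5941/10⌋ = 6 → G.
Square: lon ⌊2.8703/2⌋ = 1; lat ⌊2.5941/1⌋ = 2.
Subsquare: lon ⌊0.8703/0.0833333⌋ = 10 → k; lat ⌊0.5941/0.0416667⌋ = 14 → o.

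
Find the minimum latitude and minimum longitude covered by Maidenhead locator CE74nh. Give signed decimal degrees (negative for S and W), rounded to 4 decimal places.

-45.7083, -124.9167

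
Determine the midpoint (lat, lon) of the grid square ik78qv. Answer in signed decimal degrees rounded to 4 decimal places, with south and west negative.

Field I=8, K=10: +8·20° lon, +10·10° lat → SW at lon -20°, lat 10°.
Square 7, 8: +7·2° lon, +8·1° lat → SW at lon -6°, lat 18°.
Subsquare q=16, v=21: +16·0.0833333° lon, +21·0.0416667° lat → SW at lon -4.66667°, lat 18.875°.
Cell spans 0.0833333° lon × 0.0416667° lat. Centre is SW corner plus half of each.
latitude 18.8958, longitude -4.6250.

18.8958, -4.6250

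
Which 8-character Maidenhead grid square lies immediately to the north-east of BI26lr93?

BI26mr04

Longitude extended square 9; +1 → 10, wraps to 0, carry into subsquare.
Longitude subsquare l = 11; +1 → 12 = m.
Latitude extended square 3; +1 → 4.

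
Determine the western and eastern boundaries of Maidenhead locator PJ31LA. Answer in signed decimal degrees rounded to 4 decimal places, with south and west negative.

126.9167, 127.0000

Field P=15, J=9: +15·20° lon, +9·10° lat → SW at lon 120°, lat 0°.
Square 3, 1: +3·2° lon, +1·1° lat → SW at lon 126°, lat 1°.
Subsquare l=11, a=0: +11·0.0833333° lon, +0·0.0416667° lat → SW at lon 126.917°, lat 1°.
Cell spans 0.0833333° lon × 0.0416667° lat.
west 126.9167, east 127.0000.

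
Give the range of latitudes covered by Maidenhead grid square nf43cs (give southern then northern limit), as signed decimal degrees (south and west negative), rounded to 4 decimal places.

-36.2500, -36.2083

Field N=13, F=5: +13·20° lon, +5·10° lat → SW at lon 80°, lat -40°.
Square 4, 3: +4·2° lon, +3·1° lat → SW at lon 88°, lat -37°.
Subsquare c=2, s=18: +2·0.0833333° lon, +18·0.0416667° lat → SW at lon 88.1667°, lat -36.25°.
Cell spans 0.0833333° lon × 0.0416667° lat.
south -36.2500, north -36.2083.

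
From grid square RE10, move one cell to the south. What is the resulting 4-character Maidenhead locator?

Latitude square 0; −1 → -1, wraps to 9, carry into field.
Latitude field E = 4; −1 → 3 = D.
The longitude characters are unchanged.

RD19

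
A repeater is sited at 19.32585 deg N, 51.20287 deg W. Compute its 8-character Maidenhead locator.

GK49jh58

Add 180° to longitude and 90° to latitude: 128.79713, 109.32585.
Field: 128.79713/20 → 6 → G, 109.32585/10 → 10 → K; chars GK.
Square: 8.79713/2 → 4, 9.32585/1 → 9; chars 49.
Subsquare: 0.79713/0.0833333 → 9 → j, 0.32585/0.0416667 → 7 → h; chars jh.
Extended square: 0.04713/0.00833333 → 5, 0.03418/0.00416667 → 8; chars 58.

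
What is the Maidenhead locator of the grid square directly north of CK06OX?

CK07oa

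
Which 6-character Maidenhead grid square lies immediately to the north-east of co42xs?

CO52at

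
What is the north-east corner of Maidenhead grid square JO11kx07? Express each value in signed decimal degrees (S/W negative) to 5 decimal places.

51.99167, 2.84167

Field J=9, O=14: +9·20° lon, +14·10° lat → SW at lon 0°, lat 50°.
Square 1, 1: +1·2° lon, +1·1° lat → SW at lon 2°, lat 51°.
Subsquare k=10, x=23: +10·0.0833333° lon, +23·0.0416667° lat → SW at lon 2.83333°, lat 51.9583°.
Extended square 0, 7: +0·0.00833333° lon, +7·0.00416667° lat → SW at lon 2.83333°, lat 51.9875°.
Cell spans 0.00833333° lon × 0.00416667° lat. NE corner is SW corner plus one full cell.
latitude 51.99167, longitude 2.84167.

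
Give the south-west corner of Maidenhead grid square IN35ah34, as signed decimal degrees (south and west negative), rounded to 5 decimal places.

Field I=8, N=13: +8·20° lon, +13·10° lat → SW at lon -20°, lat 40°.
Square 3, 5: +3·2° lon, +5·1° lat → SW at lon -14°, lat 45°.
Subsquare a=0, h=7: +0·0.0833333° lon, +7·0.0416667° lat → SW at lon -14°, lat 45.2917°.
Extended square 3, 4: +3·0.00833333° lon, +4·0.00416667° lat → SW at lon -13.975°, lat 45.3083°.
latitude 45.30833, longitude -13.97500.

45.30833, -13.97500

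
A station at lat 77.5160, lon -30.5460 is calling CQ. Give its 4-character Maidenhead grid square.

HQ47

Shift to the Maidenhead origin (180°W, 90°S): lon 149.45, lat 167.52.
Field: lon ⌊149.45/20⌋ = 7 → H; lat ⌊167.52/10⌋ = 16 → Q.
Square: lon ⌊9.45/2⌋ = 4; lat ⌊7.52/1⌋ = 7.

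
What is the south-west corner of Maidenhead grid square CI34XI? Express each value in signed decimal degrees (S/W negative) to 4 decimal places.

Field C=2, I=8: +2·20° lon, +8·10° lat → SW at lon -140°, lat -10°.
Square 3, 4: +3·2° lon, +4·1° lat → SW at lon -134°, lat -6°.
Subsquare x=23, i=8: +23·0.0833333° lon, +8·0.0416667° lat → SW at lon -132.083°, lat -5.66667°.
latitude -5.6667, longitude -132.0833.

-5.6667, -132.0833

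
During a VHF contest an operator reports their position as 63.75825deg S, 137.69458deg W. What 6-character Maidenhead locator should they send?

Offset from 180°W / 90°S: lon 42.3054°, lat 26.2418°.
Field: lon ⌊42.3054/20⌋ = 2 → C; lat ⌊26.2418/10⌋ = 2 → C.
Square: lon ⌊2.3054/2⌋ = 1; lat ⌊6.2418/1⌋ = 6.
Subsquare: lon ⌊0.3054/0.0833333⌋ = 3 → d; lat ⌊0.2418/0.0416667⌋ = 5 → f.

CC16df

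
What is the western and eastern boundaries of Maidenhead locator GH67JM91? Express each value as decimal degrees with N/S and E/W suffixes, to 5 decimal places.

47.17500° W, 47.16667° W

Field G=6, H=7: +6·20° lon, +7·10° lat → SW at lon -60°, lat -20°.
Square 6, 7: +6·2° lon, +7·1° lat → SW at lon -48°, lat -13°.
Subsquare j=9, m=12: +9·0.0833333° lon, +12·0.0416667° lat → SW at lon -47.25°, lat -12.5°.
Extended square 9, 1: +9·0.00833333° lon, +1·0.00416667° lat → SW at lon -47.175°, lat -12.4958°.
Cell spans 0.00833333° lon × 0.00416667° lat.
west 47.17500° W, east 47.16667° W.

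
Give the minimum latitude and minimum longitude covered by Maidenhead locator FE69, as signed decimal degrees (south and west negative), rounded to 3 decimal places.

-41.000, -68.000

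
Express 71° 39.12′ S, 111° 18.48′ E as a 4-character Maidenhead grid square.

OB58

Offset from 180°W / 90°S: lon 291.31°, lat 18.35°.
Field: 291.31/20 → 14 → O, 18.35/10 → 1 → B; chars OB.
Square: 11.31/2 → 5, 8.35/1 → 8; chars 58.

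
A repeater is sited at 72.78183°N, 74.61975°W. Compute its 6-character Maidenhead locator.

FQ22qs

Shift to the Maidenhead origin (180°W, 90°S): lon 105.3803, lat 162.7818.
Field: 105.3803/20 → 5 → F, 162.7818/10 → 16 → Q; chars FQ.
Square: 5.3803/2 → 2, 2.7818/1 → 2; chars 22.
Subsquare: 1.3803/0.0833333 → 16 → q, 0.7818/0.0416667 → 18 → s; chars qs.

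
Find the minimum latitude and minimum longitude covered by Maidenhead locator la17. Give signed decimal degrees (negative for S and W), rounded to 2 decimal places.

Field L=11, A=0: +11·20° lon, +0·10° lat → SW at lon 40°, lat -90°.
Square 1, 7: +1·2° lon, +7·1° lat → SW at lon 42°, lat -83°.
latitude -83.00, longitude 42.00.

-83.00, 42.00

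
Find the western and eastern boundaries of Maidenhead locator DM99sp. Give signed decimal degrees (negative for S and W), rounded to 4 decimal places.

-100.5000, -100.4167

Field D=3, M=12: +3·20° lon, +12·10° lat → SW at lon -120°, lat 30°.
Square 9, 9: +9·2° lon, +9·1° lat → SW at lon -102°, lat 39°.
Subsquare s=18, p=15: +18·0.0833333° lon, +15·0.0416667° lat → SW at lon -100.5°, lat 39.625°.
Cell spans 0.0833333° lon × 0.0416667° lat.
west -100.5000, east -100.4167.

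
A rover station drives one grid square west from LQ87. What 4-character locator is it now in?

Longitude square 8; −1 → 7.
The latitude characters are unchanged.

LQ77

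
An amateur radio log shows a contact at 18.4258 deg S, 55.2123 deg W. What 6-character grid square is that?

GH21jn

Add 180° to longitude and 90° to latitude: 124.7877, 71.5742.
Field: lon ⌊124.7877/20⌋ = 6 → G; lat ⌊71.5742/10⌋ = 7 → H.
Square: lon ⌊4.7877/2⌋ = 2; lat ⌊1.5742/1⌋ = 1.
Subsquare: lon ⌊0.7877/0.0833333⌋ = 9 → j; lat ⌊0.5742/0.0416667⌋ = 13 → n.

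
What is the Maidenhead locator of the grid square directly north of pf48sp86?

PF48sp87

Latitude extended square 6; +1 → 7.
The longitude characters are unchanged.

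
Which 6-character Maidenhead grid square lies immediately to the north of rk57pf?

Latitude subsquare f = 5; +1 → 6 = g.
The longitude characters are unchanged.

RK57pg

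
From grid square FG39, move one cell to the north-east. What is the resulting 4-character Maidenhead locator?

FH40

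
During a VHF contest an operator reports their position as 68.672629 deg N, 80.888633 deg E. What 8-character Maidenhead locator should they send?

NP08kq61

Add 180° to longitude and 90° to latitude: 260.88863, 158.67263.
Field: 260.88863/20 → 13 → N, 158.67263/10 → 15 → P; chars NP.
Square: 0.88863/2 → 0, 8.67263/1 → 8; chars 08.
Subsquare: 0.88863/0.0833333 → 10 → k, 0.67263/0.0416667 → 16 → q; chars kq.
Extended square: 0.05530/0.00833333 → 6, 0.00596/0.00416667 → 1; chars 61.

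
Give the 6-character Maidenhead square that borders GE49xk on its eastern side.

GE59ak

Longitude subsquare x = 23; +1 → 24, wraps to 0 = a, carry into square.
Longitude square 4; +1 → 5.
The latitude characters are unchanged.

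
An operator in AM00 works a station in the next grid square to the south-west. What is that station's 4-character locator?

Longitude square 0; −1 → -1, wraps to 9, carry into field.
Longitude field A = 0; −1 → -1, wraps to 17 = R, wrapping around the antimeridian.
Latitude square 0; −1 → -1, wraps to 9, carry into field.
Latitude field M = 12; −1 → 11 = L.

RL99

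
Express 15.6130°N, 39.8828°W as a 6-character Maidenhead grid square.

Offset from 180°W / 90°S: lon 140.1172°, lat 105.6130°.
Field (20°×10°, letters A–R): lon ⌊140.1172/20⌋ = 7 → H; lat ⌊105.6130/10⌋ = 10 → K.
Square (2°×1°, digits 0–9): lon ⌊0.1172/2⌋ = 0; lat ⌊5.6130/1⌋ = 5.
Subsquare (5′×2.5′, letters a–x): lon ⌊0.1172/0.0833333⌋ = 1 → b; lat ⌊0.6130/0.0416667⌋ = 14 → o.

HK05bo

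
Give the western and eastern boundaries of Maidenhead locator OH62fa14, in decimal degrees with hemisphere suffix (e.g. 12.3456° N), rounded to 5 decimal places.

112.42500° E, 112.43333° E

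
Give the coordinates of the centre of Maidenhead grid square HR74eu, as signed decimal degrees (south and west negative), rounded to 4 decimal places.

84.8542, -25.6250

Field H=7, R=17: +7·20° lon, +17·10° lat → SW at lon -40°, lat 80°.
Square 7, 4: +7·2° lon, +4·1° lat → SW at lon -26°, lat 84°.
Subsquare e=4, u=20: +4·0.0833333° lon, +20·0.0416667° lat → SW at lon -25.6667°, lat 84.8333°.
Cell spans 0.0833333° lon × 0.0416667° lat. Centre is SW corner plus half of each.
latitude 84.8542, longitude -25.6250.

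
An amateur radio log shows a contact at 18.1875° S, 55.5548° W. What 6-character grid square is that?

Shift to the Maidenhead origin (180°W, 90°S): lon 124.4452, lat 71.8125.
Field: lon ⌊124.4452/20⌋ = 6 → G; lat ⌊71.8125/10⌋ = 7 → H.
Square: lon ⌊4.4452/2⌋ = 2; lat ⌊1.8125/1⌋ = 1.
Subsquare: lon ⌊0.4452/0.0833333⌋ = 5 → f; lat ⌊0.8125/0.0416667⌋ = 19 → t.

GH21ft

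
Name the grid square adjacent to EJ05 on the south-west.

Longitude square 0; −1 → -1, wraps to 9, carry into field.
Longitude field E = 4; −1 → 3 = D.
Latitude square 5; −1 → 4.

DJ94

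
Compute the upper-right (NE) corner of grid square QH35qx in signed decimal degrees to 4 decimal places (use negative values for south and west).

-14.0000, 147.4167

Field Q=16, H=7: +16·20° lon, +7·10° lat → SW at lon 140°, lat -20°.
Square 3, 5: +3·2° lon, +5·1° lat → SW at lon 146°, lat -15°.
Subsquare q=16, x=23: +16·0.0833333° lon, +23·0.0416667° lat → SW at lon 147.333°, lat -14.0417°.
Cell spans 0.0833333° lon × 0.0416667° lat. NE corner is SW corner plus one full cell.
latitude -14.0000, longitude 147.4167.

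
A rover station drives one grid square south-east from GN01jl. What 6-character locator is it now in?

Longitude subsquare j = 9; +1 → 10 = k.
Latitude subsquare l = 11; −1 → 10 = k.

GN01kk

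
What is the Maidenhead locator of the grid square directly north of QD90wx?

Latitude subsquare x = 23; +1 → 24, wraps to 0 = a, carry into square.
Latitude square 0; +1 → 1.
The longitude characters are unchanged.

QD91wa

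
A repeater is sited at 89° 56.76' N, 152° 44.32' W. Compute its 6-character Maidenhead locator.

Offset from 180°W / 90°S: lon 27.2613°, lat 179.9460°.
Field: lon ⌊27.2613/20⌋ = 1 → B; lat ⌊179.9460/10⌋ = 17 → R.
Square: lon ⌊7.2613/2⌋ = 3; lat ⌊9.9460/1⌋ = 9.
Subsquare: lon ⌊1.2613/0.0833333⌋ = 15 → p; lat ⌊0.9460/0.0416667⌋ = 22 → w.

BR39pw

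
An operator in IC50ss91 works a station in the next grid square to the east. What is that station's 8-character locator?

IC50ts01

Longitude extended square 9; +1 → 10, wraps to 0, carry into subsquare.
Longitude subsquare s = 18; +1 → 19 = t.
The latitude characters are unchanged.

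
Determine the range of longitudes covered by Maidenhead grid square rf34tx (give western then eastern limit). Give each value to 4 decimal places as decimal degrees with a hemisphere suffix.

167.5833° E, 167.6667° E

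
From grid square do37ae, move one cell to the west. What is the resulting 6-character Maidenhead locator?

Longitude subsquare a = 0; −1 → -1, wraps to 23 = x, carry into square.
Longitude square 3; −1 → 2.
The latitude characters are unchanged.

DO27xe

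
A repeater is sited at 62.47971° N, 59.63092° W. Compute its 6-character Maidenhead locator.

GP02el

Add 180° to longitude and 90° to latitude: 120.3691, 152.4797.
Field: 120.3691/20 → 6 → G, 152.4797/10 → 15 → P; chars GP.
Square: 0.3691/2 → 0, 2.4797/1 → 2; chars 02.
Subsquare: 0.3691/0.0833333 → 4 → e, 0.4797/0.0416667 → 11 → l; chars el.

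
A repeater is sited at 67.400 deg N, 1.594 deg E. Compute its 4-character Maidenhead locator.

JP07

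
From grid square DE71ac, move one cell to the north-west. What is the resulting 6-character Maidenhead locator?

DE61xd

Longitude subsquare a = 0; −1 → -1, wraps to 23 = x, carry into square.
Longitude square 7; −1 → 6.
Latitude subsquare c = 2; +1 → 3 = d.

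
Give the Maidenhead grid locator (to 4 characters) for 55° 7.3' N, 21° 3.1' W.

HO95

Shift to the Maidenhead origin (180°W, 90°S): lon 158.95, lat 145.12.
Field: 158.95/20 → 7 → H, 145.12/10 → 14 → O; chars HO.
Square: 18.95/2 → 9, 5.12/1 → 5; chars 95.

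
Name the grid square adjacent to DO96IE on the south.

DO96id

Latitude subsquare e = 4; −1 → 3 = d.
The longitude characters are unchanged.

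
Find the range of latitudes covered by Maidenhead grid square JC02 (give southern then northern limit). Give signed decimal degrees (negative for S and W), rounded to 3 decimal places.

-68.000, -67.000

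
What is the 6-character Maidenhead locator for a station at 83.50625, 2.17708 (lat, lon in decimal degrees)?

JR13cm

Offset from 180°W / 90°S: lon 182.1771°, lat 173.5062°.
Field: lon ⌊182.1771/20⌋ = 9 → J; lat ⌊173.5062/10⌋ = 17 → R.
Square: lon ⌊2.1771/2⌋ = 1; lat ⌊3.5062/1⌋ = 3.
Subsquare: lon ⌊0.1771/0.0833333⌋ = 2 → c; lat ⌊0.5062/0.0416667⌋ = 12 → m.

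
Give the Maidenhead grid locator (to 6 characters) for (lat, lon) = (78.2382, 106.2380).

OQ38cf

Add 180° to longitude and 90° to latitude: 286.2380, 168.2382.
Field: lon ⌊286.2380/20⌋ = 14 → O; lat ⌊168.2382/10⌋ = 16 → Q.
Square: lon ⌊6.2380/2⌋ = 3; lat ⌊8.2382/1⌋ = 8.
Subsquare: lon ⌊0.2380/0.0833333⌋ = 2 → c; lat ⌊0.2382/0.0416667⌋ = 5 → f.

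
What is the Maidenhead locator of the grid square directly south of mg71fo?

MG71fn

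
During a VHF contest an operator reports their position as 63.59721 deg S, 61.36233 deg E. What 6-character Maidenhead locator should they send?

MC06qj

Shift to the Maidenhead origin (180°W, 90°S): lon 241.3623, lat 26.4028.
Field (20°×10°, letters A–R): lon ⌊241.3623/20⌋ = 12 → M; lat ⌊26.4028/10⌋ = 2 → C.
Square (2°×1°, digits 0–9): lon ⌊1.3623/2⌋ = 0; lat ⌊6.4028/1⌋ = 6.
Subsquare (5′×2.5′, letters a–x): lon ⌊1.3623/0.0833333⌋ = 16 → q; lat ⌊0.4028/0.0416667⌋ = 9 → j.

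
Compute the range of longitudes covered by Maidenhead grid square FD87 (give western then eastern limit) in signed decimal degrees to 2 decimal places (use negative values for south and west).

-64.00, -62.00

Field F=5, D=3: +5·20° lon, +3·10° lat → SW at lon -80°, lat -60°.
Square 8, 7: +8·2° lon, +7·1° lat → SW at lon -64°, lat -53°.
Cell spans 2° lon × 1° lat.
west -64.00, east -62.00.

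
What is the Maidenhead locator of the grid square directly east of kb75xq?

Longitude subsquare x = 23; +1 → 24, wraps to 0 = a, carry into square.
Longitude square 7; +1 → 8.
The latitude characters are unchanged.

KB85aq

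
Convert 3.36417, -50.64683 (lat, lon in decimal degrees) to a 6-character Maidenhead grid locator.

GJ43qi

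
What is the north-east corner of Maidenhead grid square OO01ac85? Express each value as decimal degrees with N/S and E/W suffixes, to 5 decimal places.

51.10833° N, 100.07500° E

Field O=14, O=14: +14·20° lon, +14·10° lat → SW at lon 100°, lat 50°.
Square 0, 1: +0·2° lon, +1·1° lat → SW at lon 100°, lat 51°.
Subsquare a=0, c=2: +0·0.0833333° lon, +2·0.0416667° lat → SW at lon 100°, lat 51.0833°.
Extended square 8, 5: +8·0.00833333° lon, +5·0.00416667° lat → SW at lon 100.067°, lat 51.1042°.
Cell spans 0.00833333° lon × 0.00416667° lat. NE corner is SW corner plus one full cell.
latitude 51.10833° N, longitude 100.07500° E.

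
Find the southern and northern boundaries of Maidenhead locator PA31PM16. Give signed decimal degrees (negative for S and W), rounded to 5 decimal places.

-88.47500, -88.47083

Field P=15, A=0: +15·20° lon, +0·10° lat → SW at lon 120°, lat -90°.
Square 3, 1: +3·2° lon, +1·1° lat → SW at lon 126°, lat -89°.
Subsquare p=15, m=12: +15·0.0833333° lon, +12·0.0416667° lat → SW at lon 127.25°, lat -88.5°.
Extended square 1, 6: +1·0.00833333° lon, +6·0.00416667° lat → SW at lon 127.258°, lat -88.475°.
Cell spans 0.00833333° lon × 0.00416667° lat.
south -88.47500, north -88.47083.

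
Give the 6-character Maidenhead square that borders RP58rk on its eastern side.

RP58sk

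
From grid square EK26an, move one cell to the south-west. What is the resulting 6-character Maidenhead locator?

EK16xm

Longitude subsquare a = 0; −1 → -1, wraps to 23 = x, carry into square.
Longitude square 2; −1 → 1.
Latitude subsquare n = 13; −1 → 12 = m.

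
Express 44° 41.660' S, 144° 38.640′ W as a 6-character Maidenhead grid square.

Offset from 180°W / 90°S: lon 35.3560°, lat 45.3057°.
Field: lon ⌊35.3560/20⌋ = 1 → B; lat ⌊45.3057/10⌋ = 4 → E.
Square: lon ⌊15.3560/2⌋ = 7; lat ⌊5.3057/1⌋ = 5.
Subsquare: lon ⌊1.3560/0.0833333⌋ = 16 → q; lat ⌊0.3057/0.0416667⌋ = 7 → h.

BE75qh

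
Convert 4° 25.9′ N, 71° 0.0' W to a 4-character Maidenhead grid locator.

FJ44

Add 180° to longitude and 90° to latitude: 109.00, 94.43.
Field: lon ⌊109.00/20⌋ = 5 → F; lat ⌊94.43/10⌋ = 9 → J.
Square: lon ⌊9.00/2⌋ = 4; lat ⌊4.43/1⌋ = 4.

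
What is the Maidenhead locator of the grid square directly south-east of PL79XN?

PL89am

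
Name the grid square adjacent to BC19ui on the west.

Longitude subsquare u = 20; −1 → 19 = t.
The latitude characters are unchanged.

BC19ti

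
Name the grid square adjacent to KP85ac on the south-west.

KP75xb

Longitude subsquare a = 0; −1 → -1, wraps to 23 = x, carry into square.
Longitude square 8; −1 → 7.
Latitude subsquare c = 2; −1 → 1 = b.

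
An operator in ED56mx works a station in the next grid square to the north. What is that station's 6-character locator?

ED57ma

Latitude subsquare x = 23; +1 → 24, wraps to 0 = a, carry into square.
Latitude square 6; +1 → 7.
The longitude characters are unchanged.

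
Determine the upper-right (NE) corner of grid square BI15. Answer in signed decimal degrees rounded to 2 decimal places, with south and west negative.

Field B=1, I=8: +1·20° lon, +8·10° lat → SW at lon -160°, lat -10°.
Square 1, 5: +1·2° lon, +5·1° lat → SW at lon -158°, lat -5°.
Cell spans 2° lon × 1° lat. NE corner is SW corner plus one full cell.
latitude -4.00, longitude -156.00.

-4.00, -156.00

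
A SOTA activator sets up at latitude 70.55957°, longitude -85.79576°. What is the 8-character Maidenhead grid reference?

EQ70cn44

Add 180° to longitude and 90° to latitude: 94.20424, 160.55957.
Field (20°×10°, letters A–R): 94.20424/20 → 4 → E, 160.55957/10 → 16 → Q; chars EQ.
Square (2°×1°, digits 0–9): 14.20424/2 → 7, 0.55957/1 → 0; chars 70.
Subsquare (5′×2.5′, letters a–x): 0.20424/0.0833333 → 2 → c, 0.55957/0.0416667 → 13 → n; chars cn.
Extended square (30″×15″, digits 0–9): 0.03757/0.00833333 → 4, 0.01790/0.00416667 → 4; chars 44.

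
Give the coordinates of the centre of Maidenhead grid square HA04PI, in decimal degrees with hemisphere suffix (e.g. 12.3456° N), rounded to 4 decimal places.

85.6458° S, 38.7083° W

Field H=7, A=0: +7·20° lon, +0·10° lat → SW at lon -40°, lat -90°.
Square 0, 4: +0·2° lon, +4·1° lat → SW at lon -40°, lat -86°.
Subsquare p=15, i=8: +15·0.0833333° lon, +8·0.0416667° lat → SW at lon -38.75°, lat -85.6667°.
Cell spans 0.0833333° lon × 0.0416667° lat. Centre is SW corner plus half of each.
latitude 85.6458° S, longitude 38.7083° W.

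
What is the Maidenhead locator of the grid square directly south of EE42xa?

Latitude subsquare a = 0; −1 → -1, wraps to 23 = x, carry into square.
Latitude square 2; −1 → 1.
The longitude characters are unchanged.

EE41xx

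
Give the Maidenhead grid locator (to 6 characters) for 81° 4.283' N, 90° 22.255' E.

NR51eb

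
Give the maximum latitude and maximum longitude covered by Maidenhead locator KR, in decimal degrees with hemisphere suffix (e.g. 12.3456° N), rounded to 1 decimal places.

90.0° N, 40.0° E

Field K=10, R=17: +10·20° lon, +17·10° lat → SW at lon 20°, lat 80°.
Cell spans 20° lon × 10° lat. NE corner is SW corner plus one full cell.
latitude 90.0° N, longitude 40.0° E.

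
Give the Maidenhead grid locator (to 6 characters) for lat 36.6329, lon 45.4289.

Shift to the Maidenhead origin (180°W, 90°S): lon 225.4289, lat 126.6329.
Field: lon ⌊225.4289/20⌋ = 11 → L; lat ⌊126.6329/10⌋ = 12 → M.
Square: lon ⌊5.4289/2⌋ = 2; lat ⌊6.6329/1⌋ = 6.
Subsquare: lon ⌊1.4289/0.0833333⌋ = 17 → r; lat ⌊0.6329/0.0416667⌋ = 15 → p.

LM26rp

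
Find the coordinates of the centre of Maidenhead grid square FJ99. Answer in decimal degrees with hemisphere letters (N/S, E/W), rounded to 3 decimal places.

9.500° N, 61.000° W

Field F=5, J=9: +5·20° lon, +9·10° lat → SW at lon -80°, lat 0°.
Square 9, 9: +9·2° lon, +9·1° lat → SW at lon -62°, lat 9°.
Cell spans 2° lon × 1° lat. Centre is SW corner plus half of each.
latitude 9.500° N, longitude 61.000° W.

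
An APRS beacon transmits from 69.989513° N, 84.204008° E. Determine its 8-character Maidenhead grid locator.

NP29cx47

Offset from 180°W / 90°S: lon 264.20401°, lat 159.98951°.
Field: 264.20401/20 → 13 → N, 159.98951/10 → 15 → P; chars NP.
Square: 4.20401/2 → 2, 9.98951/1 → 9; chars 29.
Subsquare: 0.20401/0.0833333 → 2 → c, 0.98951/0.0416667 → 23 → x; chars cx.
Extended square: 0.03734/0.00833333 → 4, 0.03118/0.00416667 → 7; chars 47.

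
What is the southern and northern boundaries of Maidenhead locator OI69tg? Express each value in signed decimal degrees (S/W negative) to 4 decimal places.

Field O=14, I=8: +14·20° lon, +8·10° lat → SW at lon 100°, lat -10°.
Square 6, 9: +6·2° lon, +9·1° lat → SW at lon 112°, lat -1°.
Subsquare t=19, g=6: +19·0.0833333° lon, +6·0.0416667° lat → SW at lon 113.583°, lat -0.75°.
Cell spans 0.0833333° lon × 0.0416667° lat.
south -0.7500, north -0.7083.

-0.7500, -0.7083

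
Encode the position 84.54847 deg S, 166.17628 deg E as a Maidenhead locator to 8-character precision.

RA35ck18

Shift to the Maidenhead origin (180°W, 90°S): lon 346.17628, lat 5.45153.
Field: 346.17628/20 → 17 → R, 5.45153/10 → 0 → A; chars RA.
Square: 6.17628/2 → 3, 5.45153/1 → 5; chars 35.
Subsquare: 0.17628/0.0833333 → 2 → c, 0.45153/0.0416667 → 10 → k; chars ck.
Extended square: 0.00961/0.00833333 → 1, 0.03486/0.00416667 → 8; chars 18.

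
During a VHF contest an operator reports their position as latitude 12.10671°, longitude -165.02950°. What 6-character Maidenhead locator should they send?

Shift to the Maidenhead origin (180°W, 90°S): lon 14.9705, lat 102.1067.
Field: 14.9705/20 → 0 → A, 102.1067/10 → 10 → K; chars AK.
Square: 14.9705/2 → 7, 2.1067/1 → 2; chars 72.
Subsquare: 0.9705/0.0833333 → 11 → l, 0.1067/0.0416667 → 2 → c; chars lc.

AK72lc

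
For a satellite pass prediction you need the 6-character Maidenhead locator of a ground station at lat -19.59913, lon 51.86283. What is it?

LH50wj

Add 180° to longitude and 90° to latitude: 231.8628, 70.4009.
Field: lon ⌊231.8628/20⌋ = 11 → L; lat ⌊70.4009/10⌋ = 7 → H.
Square: lon ⌊11.8628/2⌋ = 5; lat ⌊0.4009/1⌋ = 0.
Subsquare: lon ⌊1.8628/0.0833333⌋ = 22 → w; lat ⌊0.4009/0.0416667⌋ = 9 → j.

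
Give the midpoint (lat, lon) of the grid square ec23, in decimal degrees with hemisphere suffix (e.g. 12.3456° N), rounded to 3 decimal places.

Field E=4, C=2: +4·20° lon, +2·10° lat → SW at lon -100°, lat -70°.
Square 2, 3: +2·2° lon, +3·1° lat → SW at lon -96°, lat -67°.
Cell spans 2° lon × 1° lat. Centre is SW corner plus half of each.
latitude 66.500° S, longitude 95.000° W.

66.500° S, 95.000° W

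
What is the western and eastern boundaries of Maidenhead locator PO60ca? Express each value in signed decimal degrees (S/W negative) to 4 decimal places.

132.1667, 132.2500

Field P=15, O=14: +15·20° lon, +14·10° lat → SW at lon 120°, lat 50°.
Square 6, 0: +6·2° lon, +0·1° lat → SW at lon 132°, lat 50°.
Subsquare c=2, a=0: +2·0.0833333° lon, +0·0.0416667° lat → SW at lon 132.167°, lat 50°.
Cell spans 0.0833333° lon × 0.0416667° lat.
west 132.1667, east 132.2500.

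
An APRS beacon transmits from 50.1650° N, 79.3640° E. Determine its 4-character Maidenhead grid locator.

MO90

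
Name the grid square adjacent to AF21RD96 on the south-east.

AF21sd05

Longitude extended square 9; +1 → 10, wraps to 0, carry into subsquare.
Longitude subsquare r = 17; +1 → 18 = s.
Latitude extended square 6; −1 → 5.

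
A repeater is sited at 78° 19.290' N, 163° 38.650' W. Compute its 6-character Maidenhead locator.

Offset from 180°W / 90°S: lon 16.3558°, lat 168.3215°.
Field: lon ⌊16.3558/20⌋ = 0 → A; lat ⌊168.3215/10⌋ = 16 → Q.
Square: lon ⌊16.3558/2⌋ = 8; lat ⌊8.3215/1⌋ = 8.
Subsquare: lon ⌊0.3558/0.0833333⌋ = 4 → e; lat ⌊0.3215/0.0416667⌋ = 7 → h.

AQ88eh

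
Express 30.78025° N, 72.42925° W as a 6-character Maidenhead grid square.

Shift to the Maidenhead origin (180°W, 90°S): lon 107.5708, lat 120.7802.
Field: lon ⌊107.5708/20⌋ = 5 → F; lat ⌊120.7802/10⌋ = 12 → M.
Square: lon ⌊7.5708/2⌋ = 3; lat ⌊0.7802/1⌋ = 0.
Subsquare: lon ⌊1.5708/0.0833333⌋ = 18 → s; lat ⌊0.7802/0.0416667⌋ = 18 → s.

FM30ss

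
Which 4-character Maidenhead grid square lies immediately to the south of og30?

OF39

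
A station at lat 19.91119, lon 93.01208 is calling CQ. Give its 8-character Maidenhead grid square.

Offset from 180°W / 90°S: lon 273.01208°, lat 109.91119°.
Field: lon ⌊273.01208/20⌋ = 13 → N; lat ⌊109.91119/10⌋ = 10 → K.
Square: lon ⌊13.01208/2⌋ = 6; lat ⌊9.91119/1⌋ = 9.
Subsquare: lon ⌊1.01208/0.0833333⌋ = 12 → m; lat ⌊0.91119/0.0416667⌋ = 21 → v.
Extended square: lon ⌊0.01208/0.00833333⌋ = 1; lat ⌊0.03619/0.00416667⌋ = 8.

NK69mv18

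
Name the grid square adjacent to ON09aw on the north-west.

NN99xx

Longitude subsquare a = 0; −1 → -1, wraps to 23 = x, carry into square.
Longitude square 0; −1 → -1, wraps to 9, carry into field.
Longitude field O = 14; −1 → 13 = N.
Latitude subsquare w = 22; +1 → 23 = x.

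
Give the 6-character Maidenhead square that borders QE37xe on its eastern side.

Longitude subsquare x = 23; +1 → 24, wraps to 0 = a, carry into square.
Longitude square 3; +1 → 4.
The latitude characters are unchanged.

QE47ae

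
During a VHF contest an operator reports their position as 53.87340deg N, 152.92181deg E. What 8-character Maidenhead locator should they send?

QO63lu09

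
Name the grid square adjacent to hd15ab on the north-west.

HD05xc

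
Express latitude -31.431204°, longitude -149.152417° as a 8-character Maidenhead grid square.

Offset from 180°W / 90°S: lon 30.84758°, lat 58.56880°.
Field: 30.84758/20 → 1 → B, 58.56880/10 → 5 → F; chars BF.
Square: 10.84758/2 → 5, 8.56880/1 → 8; chars 58.
Subsquare: 0.84758/0.0833333 → 10 → k, 0.56880/0.0416667 → 13 → n; chars kn.
Extended square: 0.01425/0.00833333 → 1, 0.02713/0.00416667 → 6; chars 16.

BF58kn16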